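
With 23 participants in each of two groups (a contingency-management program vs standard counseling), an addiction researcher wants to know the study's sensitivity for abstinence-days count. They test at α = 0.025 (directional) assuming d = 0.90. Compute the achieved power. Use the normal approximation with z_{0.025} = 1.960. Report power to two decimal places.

power ≈ 0.86

For two equal groups, power = Φ(d·√(n/2) − z_{α}).
d·√(n/2) = 0.90 × √(23/2) = 0.90 × 3.391 = 3.052.
z_β = 3.052 − 1.960 = 1.092.
Power = Φ(1.092) = 0.863.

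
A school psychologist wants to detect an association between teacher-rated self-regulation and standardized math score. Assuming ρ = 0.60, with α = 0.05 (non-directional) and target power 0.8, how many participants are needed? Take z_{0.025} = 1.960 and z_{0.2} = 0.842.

n = 20

Fisher's z: C = ½·ln((1+r)/(1−r)) = ½·ln(4.0000) = 0.6931.
n = ((z_{α/2} + z_β)/C)² + 3.
(1.960 + 0.842) / 0.6931 = 2.802 / 0.6931 = 4.043.
n = 4.043² + 3 = 16.34 + 3 = 19.3.
Round up.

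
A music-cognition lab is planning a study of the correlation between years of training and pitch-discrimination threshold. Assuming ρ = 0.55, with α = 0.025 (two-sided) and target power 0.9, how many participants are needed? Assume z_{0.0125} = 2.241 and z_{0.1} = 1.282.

n = 36

Fisher's z: C = ½·ln((1+r)/(1−r)) = ½·ln(3.4444) = 0.6184.
n = ((z_{α/2} + z_β)/C)² + 3.
(2.241 + 1.282) / 0.6184 = 3.523 / 0.6184 = 5.697.
n = 5.697² + 3 = 32.46 + 3 = 35.5.
Round up.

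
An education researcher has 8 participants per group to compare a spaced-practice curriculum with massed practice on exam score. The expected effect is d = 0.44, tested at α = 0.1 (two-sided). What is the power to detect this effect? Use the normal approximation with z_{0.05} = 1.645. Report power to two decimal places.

power ≈ 0.22

For two equal groups, power = Φ(d·√(n/2) − z_{α/2}).
d·√(n/2) = 0.44 × √(8/2) = 0.44 × 2.000 = 0.880.
z_β = 0.880 − 1.645 = -0.765.
Power = Φ(-0.765) = 0.222.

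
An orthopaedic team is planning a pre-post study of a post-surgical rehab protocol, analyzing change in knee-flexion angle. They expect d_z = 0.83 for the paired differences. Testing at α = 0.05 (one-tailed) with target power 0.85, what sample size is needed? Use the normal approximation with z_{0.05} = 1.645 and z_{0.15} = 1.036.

n = 11 pairs

For a paired (one-sample on differences) test: n = ((z_{α} + z_β) / d)².
z_{α} + z_β = 1.645 + 1.036 = 2.681.
n = (2.681 / 0.83)² = 3.230² = 10.43.
Round up.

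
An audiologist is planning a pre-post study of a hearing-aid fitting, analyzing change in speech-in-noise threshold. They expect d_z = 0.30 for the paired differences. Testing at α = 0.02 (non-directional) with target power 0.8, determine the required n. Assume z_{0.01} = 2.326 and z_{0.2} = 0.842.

n = 112 pairs

For a paired (one-sample on differences) test: n = ((z_{α/2} + z_β) / d)².
z_{α/2} + z_β = 2.326 + 0.842 = 3.168.
n = (3.168 / 0.30)² = 10.560² = 111.51.
Round up.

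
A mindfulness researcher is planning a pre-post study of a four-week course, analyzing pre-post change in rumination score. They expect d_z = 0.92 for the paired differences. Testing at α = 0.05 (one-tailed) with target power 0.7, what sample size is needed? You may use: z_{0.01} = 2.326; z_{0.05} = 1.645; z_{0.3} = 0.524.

For a paired (one-sample on differences) test: n = ((z_{α} + z_β) / d)².
z_{α} + z_β = 1.645 + 0.524 = 2.169.
n = (2.169 / 0.92)² = 2.358² = 5.56.
Round up.

n = 6 pairs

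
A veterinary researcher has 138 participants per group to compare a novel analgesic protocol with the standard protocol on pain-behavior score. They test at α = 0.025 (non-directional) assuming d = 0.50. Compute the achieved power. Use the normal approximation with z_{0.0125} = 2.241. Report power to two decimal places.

For two equal groups, power = Φ(d·√(n/2) − z_{α/2}).
d·√(n/2) = 0.50 × √(138/2) = 0.50 × 8.307 = 4.153.
z_β = 4.153 − 2.241 = 1.912.
Power = Φ(1.912) = 0.972.

power ≈ 0.97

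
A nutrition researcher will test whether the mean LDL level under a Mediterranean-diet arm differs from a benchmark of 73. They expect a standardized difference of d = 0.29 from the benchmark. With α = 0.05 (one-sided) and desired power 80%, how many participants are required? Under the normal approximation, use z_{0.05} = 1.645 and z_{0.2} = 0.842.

For a one-sample test: n = ((z_{α} + z_β) / d)².
z_{α} + z_β = 1.645 + 0.842 = 2.487.
n = (2.487 / 0.29)² = 8.576² = 73.55.
Round up.

n = 74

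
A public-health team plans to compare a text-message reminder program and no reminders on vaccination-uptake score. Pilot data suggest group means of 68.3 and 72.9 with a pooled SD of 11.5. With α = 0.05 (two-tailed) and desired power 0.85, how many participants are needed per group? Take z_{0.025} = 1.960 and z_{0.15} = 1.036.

n = 113 per group

Cohen's d = |M₁ − M₂| / SD_pooled = |68.3 − 72.9| / 11.5 = 4.6 / 11.5 = 0.400.
For two independent groups with equal n: n = 2·((z_{α/2} + z_β) / d)².
z_{α/2} + z_β = 1.960 + 1.036 = 2.996.
n = 2 × (2.996 / 0.400)² = 2 × 7.490² = 2 × 56.10 = 112.2.
Round up to the next whole participant.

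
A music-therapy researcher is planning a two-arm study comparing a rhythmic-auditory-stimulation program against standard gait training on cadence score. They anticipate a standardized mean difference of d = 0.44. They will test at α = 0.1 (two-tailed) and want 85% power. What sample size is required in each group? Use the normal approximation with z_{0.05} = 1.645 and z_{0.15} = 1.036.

n = 75 per group

For two independent groups with equal n: n = 2·((z_{α/2} + z_β) / d)².
z_{α/2} + z_β = 1.645 + 1.036 = 2.681.
n = 2 × (2.681 / 0.44)² = 2 × 6.093² = 2 × 37.13 = 74.3.
Round up to the next whole participant.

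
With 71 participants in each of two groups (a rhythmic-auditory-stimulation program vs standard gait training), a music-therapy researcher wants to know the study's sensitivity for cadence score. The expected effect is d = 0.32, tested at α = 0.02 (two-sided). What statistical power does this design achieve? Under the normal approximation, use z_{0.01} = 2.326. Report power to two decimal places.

power ≈ 0.34

For two equal groups, power = Φ(d·√(n/2) − z_{α/2}).
d·√(n/2) = 0.32 × √(71/2) = 0.32 × 5.958 = 1.907.
z_β = 1.907 − 2.326 = -0.419.
Power = Φ(-0.419) = 0.337.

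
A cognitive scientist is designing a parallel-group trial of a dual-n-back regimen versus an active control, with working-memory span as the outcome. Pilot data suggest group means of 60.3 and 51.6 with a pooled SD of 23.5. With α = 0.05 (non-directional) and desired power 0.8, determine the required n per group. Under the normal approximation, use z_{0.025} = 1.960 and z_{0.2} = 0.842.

Cohen's d = |M₁ − M₂| / SD_pooled = |60.3 − 51.6| / 23.5 = 8.7 / 23.5 = 0.370.
For two independent groups with equal n: n = 2·((z_{α/2} + z_β) / d)².
z_{α/2} + z_β = 1.960 + 0.842 = 2.802.
n = 2 × (2.802 / 0.370)² = 2 × 7.573² = 2 × 57.35 = 114.7.
Round up to the next whole participant.

n = 115 per group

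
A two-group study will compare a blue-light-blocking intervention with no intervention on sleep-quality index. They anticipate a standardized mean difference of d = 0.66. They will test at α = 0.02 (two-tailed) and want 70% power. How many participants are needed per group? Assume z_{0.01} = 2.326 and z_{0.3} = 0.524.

For two independent groups with equal n: n = 2·((z_{α/2} + z_β) / d)².
z_{α/2} + z_β = 2.326 + 0.524 = 2.850.
n = 2 × (2.850 / 0.66)² = 2 × 4.318² = 2 × 18.65 = 37.3.
Round up to the next whole participant.

n = 38 per group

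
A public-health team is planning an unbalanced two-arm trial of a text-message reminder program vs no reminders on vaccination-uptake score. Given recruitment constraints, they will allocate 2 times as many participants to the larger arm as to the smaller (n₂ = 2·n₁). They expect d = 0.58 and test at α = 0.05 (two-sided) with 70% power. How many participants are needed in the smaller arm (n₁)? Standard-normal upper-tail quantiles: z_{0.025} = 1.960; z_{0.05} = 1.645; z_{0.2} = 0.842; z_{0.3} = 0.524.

With allocation ratio k = n₂/n₁ = 2, Var(x̄₁−x̄₂) = σ²(1/n₁ + 1/(k·n₁)) = σ²·(k+1)/(k·n₁).
So n₁ = (1 + 1/k)·((z_{α/2} + z_β)/d)² = 1.500 × (2.484/0.58)².
n₁ = 1.500 × 18.34 = 27.5.
Round up: n₁ = 28, giving n₂ = 2 × 28 = 56.

n₁ = 28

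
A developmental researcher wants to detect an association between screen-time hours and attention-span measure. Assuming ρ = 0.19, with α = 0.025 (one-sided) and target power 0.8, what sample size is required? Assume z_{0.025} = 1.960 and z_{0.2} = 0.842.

n = 216

Fisher's z: C = ½·ln((1+r)/(1−r)) = ½·ln(1.4691) = 0.1923.
n = ((z_{α} + z_β)/C)² + 3.
(1.960 + 0.842) / 0.1923 = 2.802 / 0.1923 = 14.571.
n = 14.571² + 3 = 212.31 + 3 = 215.3.
Round up.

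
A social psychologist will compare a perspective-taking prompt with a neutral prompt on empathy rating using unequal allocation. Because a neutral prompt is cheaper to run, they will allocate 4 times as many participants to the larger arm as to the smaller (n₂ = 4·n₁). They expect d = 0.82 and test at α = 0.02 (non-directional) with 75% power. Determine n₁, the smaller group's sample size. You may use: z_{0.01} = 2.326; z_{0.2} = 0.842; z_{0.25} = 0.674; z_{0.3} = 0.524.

With allocation ratio k = n₂/n₁ = 4, Var(x̄₁−x̄₂) = σ²(1/n₁ + 1/(k·n₁)) = σ²·(k+1)/(k·n₁).
So n₁ = (1 + 1/k)·((z_{α/2} + z_β)/d)² = 1.250 × (3.000/0.82)².
n₁ = 1.250 × 13.38 = 16.7.
Round up: n₁ = 17, giving n₂ = 4 × 17 = 68.

n₁ = 17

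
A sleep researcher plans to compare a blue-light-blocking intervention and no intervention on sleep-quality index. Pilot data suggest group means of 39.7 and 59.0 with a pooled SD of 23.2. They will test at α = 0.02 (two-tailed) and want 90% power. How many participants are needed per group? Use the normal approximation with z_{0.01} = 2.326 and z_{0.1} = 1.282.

n = 38 per group

Cohen's d = |M₁ − M₂| / SD_pooled = |39.7 − 59.0| / 23.2 = 19.3 / 23.2 = 0.832.
For two independent groups with equal n: n = 2·((z_{α/2} + z_β) / d)².
z_{α/2} + z_β = 2.326 + 1.282 = 3.608.
n = 2 × (3.608 / 0.832)² = 2 × 4.337² = 2 × 18.81 = 37.6.
Round up to the next whole participant.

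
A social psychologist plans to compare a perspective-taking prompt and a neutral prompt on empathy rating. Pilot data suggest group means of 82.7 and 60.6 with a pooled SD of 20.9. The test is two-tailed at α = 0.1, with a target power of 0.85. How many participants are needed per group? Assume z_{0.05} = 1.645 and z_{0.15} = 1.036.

n = 13 per group

Cohen's d = |M₁ − M₂| / SD_pooled = |82.7 − 60.6| / 20.9 = 22.1 / 20.9 = 1.057.
For two independent groups with equal n: n = 2·((z_{α/2} + z_β) / d)².
z_{α/2} + z_β = 1.645 + 1.036 = 2.681.
n = 2 × (2.681 / 1.057)² = 2 × 2.536² = 2 × 6.43 = 12.9.
Round up to the next whole participant.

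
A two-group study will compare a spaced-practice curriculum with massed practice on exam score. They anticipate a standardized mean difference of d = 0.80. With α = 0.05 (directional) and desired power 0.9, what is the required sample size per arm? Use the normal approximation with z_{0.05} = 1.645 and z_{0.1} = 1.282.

For two independent groups with equal n: n = 2·((z_{α} + z_β) / d)².
z_{α} + z_β = 1.645 + 1.282 = 2.927.
n = 2 × (2.927 / 0.80)² = 2 × 3.659² = 2 × 13.39 = 26.8.
Round up to the next whole participant.

n = 27 per group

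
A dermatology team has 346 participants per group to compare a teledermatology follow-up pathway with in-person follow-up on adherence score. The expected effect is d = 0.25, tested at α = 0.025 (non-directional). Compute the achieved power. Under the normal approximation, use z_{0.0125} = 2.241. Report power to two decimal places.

For two equal groups, power = Φ(d·√(n/2) − z_{α/2}).
d·√(n/2) = 0.25 × √(346/2) = 0.25 × 13.153 = 3.288.
z_β = 3.288 − 2.241 = 1.047.
Power = Φ(1.047) = 0.853.

power ≈ 0.85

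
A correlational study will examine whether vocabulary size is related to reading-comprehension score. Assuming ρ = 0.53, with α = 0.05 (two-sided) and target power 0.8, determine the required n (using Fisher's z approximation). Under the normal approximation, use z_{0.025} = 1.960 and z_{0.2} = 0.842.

n = 26

Fisher's z: C = ½·ln((1+r)/(1−r)) = ½·ln(3.2553) = 0.5901.
n = ((z_{α/2} + z_β)/C)² + 3.
(1.960 + 0.842) / 0.5901 = 2.802 / 0.5901 = 4.748.
n = 4.748² + 3 = 22.55 + 3 = 25.5.
Round up.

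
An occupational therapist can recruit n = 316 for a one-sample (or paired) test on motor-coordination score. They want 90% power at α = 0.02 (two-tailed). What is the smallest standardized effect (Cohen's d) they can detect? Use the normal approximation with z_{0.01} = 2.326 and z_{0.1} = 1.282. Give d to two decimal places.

d_min ≈ 0.20

For a single sample (or paired design) of n = 316: d_min = (z_{α/2} + z_β)/√n.
z-sum = 2.326 + 1.282 = 3.608.
d_min = 3.608 / √316 = 3.608 / 17.776 = 0.203.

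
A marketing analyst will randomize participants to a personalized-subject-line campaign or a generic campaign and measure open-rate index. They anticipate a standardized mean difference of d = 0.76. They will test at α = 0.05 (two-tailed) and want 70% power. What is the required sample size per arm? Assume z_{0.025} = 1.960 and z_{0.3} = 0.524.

n = 22 per group

For two independent groups with equal n: n = 2·((z_{α/2} + z_β) / d)².
z_{α/2} + z_β = 1.960 + 0.524 = 2.484.
n = 2 × (2.484 / 0.76)² = 2 × 3.268² = 2 × 10.68 = 21.4.
Round up to the next whole participant.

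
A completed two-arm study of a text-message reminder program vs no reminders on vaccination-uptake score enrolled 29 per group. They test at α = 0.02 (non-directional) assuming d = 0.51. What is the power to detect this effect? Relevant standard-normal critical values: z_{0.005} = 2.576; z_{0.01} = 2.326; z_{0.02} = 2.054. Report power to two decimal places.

power ≈ 0.35

For two equal groups, power = Φ(d·√(n/2) − z_{α/2}).
d·√(n/2) = 0.51 × √(29/2) = 0.51 × 3.808 = 1.942.
z_β = 1.942 − 2.326 = -0.384.
Power = Φ(-0.384) = 0.350.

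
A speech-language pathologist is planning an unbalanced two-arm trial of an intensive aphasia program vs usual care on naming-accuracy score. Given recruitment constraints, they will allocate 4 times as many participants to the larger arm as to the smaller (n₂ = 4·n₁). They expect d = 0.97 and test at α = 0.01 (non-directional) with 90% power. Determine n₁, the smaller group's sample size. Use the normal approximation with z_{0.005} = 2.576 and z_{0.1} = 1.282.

With allocation ratio k = n₂/n₁ = 4, Var(x̄₁−x̄₂) = σ²(1/n₁ + 1/(k·n₁)) = σ²·(k+1)/(k·n₁).
So n₁ = (1 + 1/k)·((z_{α/2} + z_β)/d)² = 1.250 × (3.858/0.97)².
n₁ = 1.250 × 15.82 = 19.8.
Round up: n₁ = 20, giving n₂ = 4 × 20 = 80.

n₁ = 20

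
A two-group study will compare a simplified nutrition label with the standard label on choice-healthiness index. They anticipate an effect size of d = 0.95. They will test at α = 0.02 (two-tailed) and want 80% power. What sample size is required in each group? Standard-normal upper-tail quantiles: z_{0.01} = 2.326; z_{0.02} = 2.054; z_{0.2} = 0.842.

For two independent groups with equal n: n = 2·((z_{α/2} + z_β) / d)².
z_{α/2} + z_β = 2.326 + 0.842 = 3.168.
n = 2 × (3.168 / 0.95)² = 2 × 3.335² = 2 × 11.12 = 22.2.
Round up to the next whole participant.

n = 23 per group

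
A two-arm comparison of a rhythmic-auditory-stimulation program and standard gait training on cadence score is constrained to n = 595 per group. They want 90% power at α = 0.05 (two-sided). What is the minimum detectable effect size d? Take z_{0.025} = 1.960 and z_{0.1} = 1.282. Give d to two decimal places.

For two independent groups of n = 595 each: d_min = (z_{α/2} + z_β)·√(2/n).
z-sum = 1.960 + 1.282 = 3.242.
d_min = 3.242 × √(2/595) = 3.242 × 0.0580 = 0.188.

d_min ≈ 0.19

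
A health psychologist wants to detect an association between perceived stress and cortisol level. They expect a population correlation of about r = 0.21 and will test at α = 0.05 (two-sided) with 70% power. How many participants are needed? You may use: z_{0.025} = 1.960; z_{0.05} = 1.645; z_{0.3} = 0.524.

n = 139

Fisher's z: C = ½·ln((1+r)/(1−r)) = ½·ln(1.5316) = 0.2132.
n = ((z_{α/2} + z_β)/C)² + 3.
(1.960 + 0.524) / 0.2132 = 2.484 / 0.2132 = 11.651.
n = 11.651² + 3 = 135.75 + 3 = 138.7.
Round up.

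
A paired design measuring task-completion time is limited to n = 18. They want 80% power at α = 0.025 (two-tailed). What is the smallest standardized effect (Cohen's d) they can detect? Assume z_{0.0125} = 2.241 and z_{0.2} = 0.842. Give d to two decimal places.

For a single sample (or paired design) of n = 18: d_min = (z_{α/2} + z_β)/√n.
z-sum = 2.241 + 0.842 = 3.083.
d_min = 3.083 / √18 = 3.083 / 4.243 = 0.727.

d_min ≈ 0.73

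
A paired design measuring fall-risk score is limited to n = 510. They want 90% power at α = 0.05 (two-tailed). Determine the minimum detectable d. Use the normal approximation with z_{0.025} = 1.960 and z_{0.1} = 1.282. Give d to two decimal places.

For a single sample (or paired design) of n = 510: d_min = (z_{α/2} + z_β)/√n.
z-sum = 1.960 + 1.282 = 3.242.
d_min = 3.242 / √510 = 3.242 / 22.583 = 0.144.

d_min ≈ 0.14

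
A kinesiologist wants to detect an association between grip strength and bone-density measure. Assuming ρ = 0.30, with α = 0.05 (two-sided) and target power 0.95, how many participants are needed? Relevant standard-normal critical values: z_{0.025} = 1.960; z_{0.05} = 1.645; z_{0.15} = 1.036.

n = 139

Fisher's z: C = ½·ln((1+r)/(1−r)) = ½·ln(1.8571) = 0.3095.
n = ((z_{α/2} + z_β)/C)² + 3.
(1.960 + 1.645) / 0.3095 = 3.605 / 0.3095 = 11.648.
n = 11.648² + 3 = 135.67 + 3 = 138.7.
Round up.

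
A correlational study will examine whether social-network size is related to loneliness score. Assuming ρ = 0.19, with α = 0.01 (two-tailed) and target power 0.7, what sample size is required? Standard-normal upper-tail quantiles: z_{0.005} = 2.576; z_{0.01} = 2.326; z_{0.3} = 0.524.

Fisher's z: C = ½·ln((1+r)/(1−r)) = ½·ln(1.4691) = 0.1923.
n = ((z_{α/2} + z_β)/C)² + 3.
(2.576 + 0.524) / 0.1923 = 3.100 / 0.1923 = 16.121.
n = 16.121² + 3 = 259.88 + 3 = 262.9.
Round up.

n = 263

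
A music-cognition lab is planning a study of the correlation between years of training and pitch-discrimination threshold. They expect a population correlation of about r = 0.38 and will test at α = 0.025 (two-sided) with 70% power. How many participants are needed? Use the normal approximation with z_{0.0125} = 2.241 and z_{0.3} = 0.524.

Fisher's z: C = ½·ln((1+r)/(1−r)) = ½·ln(2.2258) = 0.4001.
n = ((z_{α/2} + z_β)/C)² + 3.
(2.241 + 0.524) / 0.4001 = 2.765 / 0.4001 = 6.911.
n = 6.911² + 3 = 47.76 + 3 = 50.8.
Round up.

n = 51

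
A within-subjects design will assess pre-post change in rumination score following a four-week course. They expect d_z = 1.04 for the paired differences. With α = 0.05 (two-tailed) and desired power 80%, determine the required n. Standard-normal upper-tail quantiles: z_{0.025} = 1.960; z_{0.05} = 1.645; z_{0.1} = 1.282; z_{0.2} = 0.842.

n = 8 pairs

For a paired (one-sample on differences) test: n = ((z_{α/2} + z_β) / d)².
z_{α/2} + z_β = 1.960 + 0.842 = 2.802.
n = (2.802 / 1.04)² = 2.694² = 7.26.
Round up.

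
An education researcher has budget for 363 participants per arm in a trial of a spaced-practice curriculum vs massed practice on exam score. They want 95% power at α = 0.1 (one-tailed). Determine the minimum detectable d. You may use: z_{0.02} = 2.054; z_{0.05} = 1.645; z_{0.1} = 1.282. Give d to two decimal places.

d_min ≈ 0.22

For two independent groups of n = 363 each: d_min = (z_{α} + z_β)·√(2/n).
z-sum = 1.282 + 1.645 = 2.927.
d_min = 2.927 × √(2/363) = 2.927 × 0.0742 = 0.217.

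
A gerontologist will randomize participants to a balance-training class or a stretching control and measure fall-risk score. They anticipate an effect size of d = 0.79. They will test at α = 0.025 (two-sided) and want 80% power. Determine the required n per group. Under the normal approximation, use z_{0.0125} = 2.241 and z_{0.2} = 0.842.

For two independent groups with equal n: n = 2·((z_{α/2} + z_β) / d)².
z_{α/2} + z_β = 2.241 + 0.842 = 3.083.
n = 2 × (3.083 / 0.79)² = 2 × 3.903² = 2 × 15.23 = 30.5.
Round up to the next whole participant.

n = 31 per group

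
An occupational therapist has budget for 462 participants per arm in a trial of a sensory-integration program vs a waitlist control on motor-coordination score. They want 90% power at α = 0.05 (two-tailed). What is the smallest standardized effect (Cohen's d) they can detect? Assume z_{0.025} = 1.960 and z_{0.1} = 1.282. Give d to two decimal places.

For two independent groups of n = 462 each: d_min = (z_{α/2} + z_β)·√(2/n).
z-sum = 1.960 + 1.282 = 3.242.
d_min = 3.242 × √(2/462) = 3.242 × 0.0658 = 0.213.

d_min ≈ 0.21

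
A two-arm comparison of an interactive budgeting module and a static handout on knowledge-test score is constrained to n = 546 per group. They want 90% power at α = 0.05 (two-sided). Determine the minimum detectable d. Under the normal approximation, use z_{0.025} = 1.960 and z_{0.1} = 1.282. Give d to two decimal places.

For two independent groups of n = 546 each: d_min = (z_{α/2} + z_β)·√(2/n).
z-sum = 1.960 + 1.282 = 3.242.
d_min = 3.242 × √(2/546) = 3.242 × 0.0605 = 0.196.

d_min ≈ 0.20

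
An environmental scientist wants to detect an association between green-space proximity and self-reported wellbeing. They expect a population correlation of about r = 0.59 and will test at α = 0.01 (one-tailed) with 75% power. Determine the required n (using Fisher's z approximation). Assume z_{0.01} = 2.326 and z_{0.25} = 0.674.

n = 23

Fisher's z: C = ½·ln((1+r)/(1−r)) = ½·ln(3.8780) = 0.6777.
n = ((z_{α} + z_β)/C)² + 3.
(2.326 + 0.674) / 0.6777 = 3.000 / 0.6777 = 4.427.
n = 4.427² + 3 = 19.60 + 3 = 22.6.
Round up.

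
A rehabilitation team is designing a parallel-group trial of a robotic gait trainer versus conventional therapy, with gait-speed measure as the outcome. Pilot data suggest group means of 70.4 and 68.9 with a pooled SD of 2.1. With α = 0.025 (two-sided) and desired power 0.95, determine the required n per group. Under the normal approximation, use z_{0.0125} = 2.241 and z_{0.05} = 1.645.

Cohen's d = |M₁ − M₂| / SD_pooled = |70.4 − 68.9| / 2.1 = 1.5 / 2.1 = 0.714.
For two independent groups with equal n: n = 2·((z_{α/2} + z_β) / d)².
z_{α/2} + z_β = 2.241 + 1.645 = 3.886.
n = 2 × (3.886 / 0.714)² = 2 × 5.443² = 2 × 29.62 = 59.2.
Round up to the next whole participant.

n = 60 per group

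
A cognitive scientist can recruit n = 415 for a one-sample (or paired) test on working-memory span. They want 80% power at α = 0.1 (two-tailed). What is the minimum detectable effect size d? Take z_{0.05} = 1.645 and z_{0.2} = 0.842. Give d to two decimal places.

d_min ≈ 0.12

For a single sample (or paired design) of n = 415: d_min = (z_{α/2} + z_β)/√n.
z-sum = 1.645 + 0.842 = 2.487.
d_min = 2.487 / √415 = 2.487 / 20.372 = 0.122.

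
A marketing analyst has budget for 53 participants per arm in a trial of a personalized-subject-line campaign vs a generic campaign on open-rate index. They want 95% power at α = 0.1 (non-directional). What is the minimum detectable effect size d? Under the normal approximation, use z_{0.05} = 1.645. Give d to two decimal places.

For two independent groups of n = 53 each: d_min = (z_{α/2} + z_β)·√(2/n).
z-sum = 1.645 + 1.645 = 3.290.
d_min = 3.290 × √(2/53) = 3.290 × 0.1943 = 0.639.

d_min ≈ 0.64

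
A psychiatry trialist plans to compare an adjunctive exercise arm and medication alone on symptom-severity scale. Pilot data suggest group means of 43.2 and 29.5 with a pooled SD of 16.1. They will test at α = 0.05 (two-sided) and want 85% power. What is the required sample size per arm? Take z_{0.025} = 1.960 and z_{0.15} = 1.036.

n = 25 per group

Cohen's d = |M₁ − M₂| / SD_pooled = |43.2 − 29.5| / 16.1 = 13.7 / 16.1 = 0.851.
For two independent groups with equal n: n = 2·((z_{α/2} + z_β) / d)².
z_{α/2} + z_β = 1.960 + 1.036 = 2.996.
n = 2 × (2.996 / 0.851)² = 2 × 3.521² = 2 × 12.39 = 24.8.
Round up to the next whole participant.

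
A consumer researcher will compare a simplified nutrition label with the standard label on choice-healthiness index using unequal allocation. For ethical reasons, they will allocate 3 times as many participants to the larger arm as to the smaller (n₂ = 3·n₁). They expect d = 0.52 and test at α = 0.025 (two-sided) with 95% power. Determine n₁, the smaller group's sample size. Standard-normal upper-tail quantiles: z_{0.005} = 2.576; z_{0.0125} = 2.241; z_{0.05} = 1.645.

With allocation ratio k = n₂/n₁ = 3, Var(x̄₁−x̄₂) = σ²(1/n₁ + 1/(k·n₁)) = σ²·(k+1)/(k·n₁).
So n₁ = (1 + 1/k)·((z_{α/2} + z_β)/d)² = 1.333 × (3.886/0.52)².
n₁ = 1.333 × 55.85 = 74.5.
Round up: n₁ = 75, giving n₂ = 3 × 75 = 225.

n₁ = 75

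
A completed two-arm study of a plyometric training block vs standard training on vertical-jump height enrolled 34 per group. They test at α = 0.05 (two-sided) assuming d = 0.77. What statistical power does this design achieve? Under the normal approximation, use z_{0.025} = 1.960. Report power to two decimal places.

power ≈ 0.89

For two equal groups, power = Φ(d·√(n/2) − z_{α/2}).
d·√(n/2) = 0.77 × √(34/2) = 0.77 × 4.123 = 3.175.
z_β = 3.175 − 1.960 = 1.215.
Power = Φ(1.215) = 0.888.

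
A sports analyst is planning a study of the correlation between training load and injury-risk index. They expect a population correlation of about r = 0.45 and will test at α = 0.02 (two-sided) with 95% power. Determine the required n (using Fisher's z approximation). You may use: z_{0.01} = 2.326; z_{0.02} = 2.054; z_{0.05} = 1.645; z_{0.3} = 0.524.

n = 71

Fisher's z: C = ½·ln((1+r)/(1−r)) = ½·ln(2.6364) = 0.4847.
n = ((z_{α/2} + z_β)/C)² + 3.
(2.326 + 1.645) / 0.4847 = 3.971 / 0.4847 = 8.193.
n = 8.193² + 3 = 67.12 + 3 = 70.1.
Round up.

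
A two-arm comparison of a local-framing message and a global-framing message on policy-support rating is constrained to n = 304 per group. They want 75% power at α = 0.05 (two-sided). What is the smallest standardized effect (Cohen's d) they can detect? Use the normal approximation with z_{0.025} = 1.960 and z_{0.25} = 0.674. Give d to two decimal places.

For two independent groups of n = 304 each: d_min = (z_{α/2} + z_β)·√(2/n).
z-sum = 1.960 + 0.674 = 2.634.
d_min = 2.634 × √(2/304) = 2.634 × 0.0811 = 0.214.

d_min ≈ 0.21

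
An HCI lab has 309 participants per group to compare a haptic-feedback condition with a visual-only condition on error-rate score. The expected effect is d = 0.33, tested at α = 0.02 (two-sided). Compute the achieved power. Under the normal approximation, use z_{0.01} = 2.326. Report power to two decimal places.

power ≈ 0.96

For two equal groups, power = Φ(d·√(n/2) − z_{α/2}).
d·√(n/2) = 0.33 × √(309/2) = 0.33 × 12.430 = 4.102.
z_β = 4.102 − 2.326 = 1.776.
Power = Φ(1.776) = 0.962.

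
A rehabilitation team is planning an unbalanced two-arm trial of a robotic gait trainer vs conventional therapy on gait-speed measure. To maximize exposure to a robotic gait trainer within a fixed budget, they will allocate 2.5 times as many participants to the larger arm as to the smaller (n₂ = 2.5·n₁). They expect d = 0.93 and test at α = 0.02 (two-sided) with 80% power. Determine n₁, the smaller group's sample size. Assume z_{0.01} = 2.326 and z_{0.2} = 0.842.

n₁ = 17

With allocation ratio k = n₂/n₁ = 2.5, Var(x̄₁−x̄₂) = σ²(1/n₁ + 1/(k·n₁)) = σ²·(k+1)/(k·n₁).
So n₁ = (1 + 1/k)·((z_{α/2} + z_β)/d)² = 1.400 × (3.168/0.93)².
n₁ = 1.400 × 11.60 = 16.2.
Round up: n₁ = 17, giving n₂ = ⌈2.5 × 17⌉ = ⌈42.5⌉ = 43.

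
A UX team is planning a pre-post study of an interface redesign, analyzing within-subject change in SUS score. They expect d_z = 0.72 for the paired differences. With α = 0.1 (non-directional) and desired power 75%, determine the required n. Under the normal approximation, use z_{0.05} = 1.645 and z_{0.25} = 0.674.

For a paired (one-sample on differences) test: n = ((z_{α/2} + z_β) / d)².
z_{α/2} + z_β = 1.645 + 0.674 = 2.319.
n = (2.319 / 0.72)² = 3.221² = 10.37.
Round up.

n = 11 pairs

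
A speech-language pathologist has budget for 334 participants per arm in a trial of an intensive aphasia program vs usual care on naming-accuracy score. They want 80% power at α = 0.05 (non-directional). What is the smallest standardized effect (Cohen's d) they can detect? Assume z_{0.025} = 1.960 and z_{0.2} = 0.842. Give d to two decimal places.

d_min ≈ 0.22

For two independent groups of n = 334 each: d_min = (z_{α/2} + z_β)·√(2/n).
z-sum = 1.960 + 0.842 = 2.802.
d_min = 2.802 × √(2/334) = 2.802 × 0.0774 = 0.217.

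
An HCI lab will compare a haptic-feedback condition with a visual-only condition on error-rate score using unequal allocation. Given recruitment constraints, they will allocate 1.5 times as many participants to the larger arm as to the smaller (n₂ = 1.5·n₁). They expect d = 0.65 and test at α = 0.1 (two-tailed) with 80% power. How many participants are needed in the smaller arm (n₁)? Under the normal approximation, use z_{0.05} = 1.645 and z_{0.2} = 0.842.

With allocation ratio k = n₂/n₁ = 1.5, Var(x̄₁−x̄₂) = σ²(1/n₁ + 1/(k·n₁)) = σ²·(k+1)/(k·n₁).
So n₁ = (1 + 1/k)·((z_{α/2} + z_β)/d)² = 1.667 × (2.487/0.65)².
n₁ = 1.667 × 14.64 = 24.4.
Round up: n₁ = 25, giving n₂ = ⌈1.5 × 25⌉ = ⌈37.5⌉ = 38.

n₁ = 25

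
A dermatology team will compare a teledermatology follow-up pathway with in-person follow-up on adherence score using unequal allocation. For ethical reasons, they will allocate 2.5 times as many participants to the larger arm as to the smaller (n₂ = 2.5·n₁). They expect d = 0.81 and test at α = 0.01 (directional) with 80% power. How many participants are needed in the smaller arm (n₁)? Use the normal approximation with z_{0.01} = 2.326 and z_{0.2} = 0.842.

With allocation ratio k = n₂/n₁ = 2.5, Var(x̄₁−x̄₂) = σ²(1/n₁ + 1/(k·n₁)) = σ²·(k+1)/(k·n₁).
So n₁ = (1 + 1/k)·((z_{α} + z_β)/d)² = 1.400 × (3.168/0.81)².
n₁ = 1.400 × 15.30 = 21.4.
Round up: n₁ = 22, giving n₂ = 2.5 × 22 = 55.

n₁ = 22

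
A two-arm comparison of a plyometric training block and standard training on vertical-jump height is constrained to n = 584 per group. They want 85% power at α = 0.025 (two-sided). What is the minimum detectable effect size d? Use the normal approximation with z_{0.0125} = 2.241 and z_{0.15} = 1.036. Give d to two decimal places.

d_min ≈ 0.19

For two independent groups of n = 584 each: d_min = (z_{α/2} + z_β)·√(2/n).
z-sum = 2.241 + 1.036 = 3.277.
d_min = 3.277 × √(2/584) = 3.277 × 0.0585 = 0.192.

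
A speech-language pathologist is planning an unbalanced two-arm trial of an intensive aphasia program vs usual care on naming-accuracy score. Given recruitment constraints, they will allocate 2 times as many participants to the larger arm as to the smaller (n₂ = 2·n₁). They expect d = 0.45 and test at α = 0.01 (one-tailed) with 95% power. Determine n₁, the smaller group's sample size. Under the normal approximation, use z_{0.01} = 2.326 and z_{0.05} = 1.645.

With allocation ratio k = n₂/n₁ = 2, Var(x̄₁−x̄₂) = σ²(1/n₁ + 1/(k·n₁)) = σ²·(k+1)/(k·n₁).
So n₁ = (1 + 1/k)·((z_{α} + z_β)/d)² = 1.500 × (3.971/0.45)².
n₁ = 1.500 × 77.87 = 116.8.
Round up: n₁ = 117, giving n₂ = 2 × 117 = 234.

n₁ = 117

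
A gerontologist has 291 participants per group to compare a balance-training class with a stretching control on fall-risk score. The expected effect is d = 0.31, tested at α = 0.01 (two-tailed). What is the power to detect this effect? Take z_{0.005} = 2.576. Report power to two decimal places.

power ≈ 0.88

For two equal groups, power = Φ(d·√(n/2) − z_{α/2}).
d·√(n/2) = 0.31 × √(291/2) = 0.31 × 12.062 = 3.739.
z_β = 3.739 − 2.576 = 1.163.
Power = Φ(1.163) = 0.878.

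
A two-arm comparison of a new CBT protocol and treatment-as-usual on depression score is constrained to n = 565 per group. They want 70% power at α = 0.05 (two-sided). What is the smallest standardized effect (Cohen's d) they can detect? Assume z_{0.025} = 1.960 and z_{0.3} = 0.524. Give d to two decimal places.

For two independent groups of n = 565 each: d_min = (z_{α/2} + z_β)·√(2/n).
z-sum = 1.960 + 0.524 = 2.484.
d_min = 2.484 × √(2/565) = 2.484 × 0.0595 = 0.148.

d_min ≈ 0.15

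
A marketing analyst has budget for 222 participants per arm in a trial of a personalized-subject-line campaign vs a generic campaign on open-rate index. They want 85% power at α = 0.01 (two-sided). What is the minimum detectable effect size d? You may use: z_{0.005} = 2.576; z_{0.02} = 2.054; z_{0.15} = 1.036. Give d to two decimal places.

d_min ≈ 0.34

For two independent groups of n = 222 each: d_min = (z_{α/2} + z_β)·√(2/n).
z-sum = 2.576 + 1.036 = 3.612.
d_min = 3.612 × √(2/222) = 3.612 × 0.0949 = 0.343.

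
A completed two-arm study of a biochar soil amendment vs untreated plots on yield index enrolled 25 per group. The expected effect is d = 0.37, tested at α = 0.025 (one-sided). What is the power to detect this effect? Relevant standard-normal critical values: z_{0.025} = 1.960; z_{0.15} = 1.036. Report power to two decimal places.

power ≈ 0.26

For two equal groups, power = Φ(d·√(n/2) − z_{α}).
d·√(n/2) = 0.37 × √(25/2) = 0.37 × 3.536 = 1.308.
z_β = 1.308 − 1.960 = -0.652.
Power = Φ(-0.652) = 0.257.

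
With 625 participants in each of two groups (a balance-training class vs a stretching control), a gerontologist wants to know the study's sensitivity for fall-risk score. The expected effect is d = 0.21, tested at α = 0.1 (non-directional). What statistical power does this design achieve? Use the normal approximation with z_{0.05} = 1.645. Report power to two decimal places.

power ≈ 0.98

For two equal groups, power = Φ(d·√(n/2) − z_{α/2}).
d·√(n/2) = 0.21 × √(625/2) = 0.21 × 17.678 = 3.712.
z_β = 3.712 − 1.645 = 2.067.
Power = Φ(2.067) = 0.981.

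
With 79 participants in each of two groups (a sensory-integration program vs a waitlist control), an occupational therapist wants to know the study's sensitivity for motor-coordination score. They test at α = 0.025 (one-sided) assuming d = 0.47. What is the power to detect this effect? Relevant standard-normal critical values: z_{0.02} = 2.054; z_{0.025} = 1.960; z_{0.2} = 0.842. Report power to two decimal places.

power ≈ 0.84

For two equal groups, power = Φ(d·√(n/2) − z_{α}).
d·√(n/2) = 0.47 × √(79/2) = 0.47 × 6.285 = 2.954.
z_β = 2.954 − 1.960 = 0.994.
Power = Φ(0.994) = 0.840.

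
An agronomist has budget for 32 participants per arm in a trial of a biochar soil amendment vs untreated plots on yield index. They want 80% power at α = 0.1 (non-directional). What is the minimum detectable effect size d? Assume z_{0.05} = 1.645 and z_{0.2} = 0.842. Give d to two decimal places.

d_min ≈ 0.62

For two independent groups of n = 32 each: d_min = (z_{α/2} + z_β)·√(2/n).
z-sum = 1.645 + 0.842 = 2.487.
d_min = 2.487 × √(2/32) = 2.487 × 0.2500 = 0.622.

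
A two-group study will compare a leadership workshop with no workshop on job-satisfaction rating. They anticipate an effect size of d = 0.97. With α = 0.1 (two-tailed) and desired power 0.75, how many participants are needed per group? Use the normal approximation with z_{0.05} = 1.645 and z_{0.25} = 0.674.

n = 12 per group

For two independent groups with equal n: n = 2·((z_{α/2} + z_β) / d)².
z_{α/2} + z_β = 1.645 + 0.674 = 2.319.
n = 2 × (2.319 / 0.97)² = 2 × 2.391² = 2 × 5.72 = 11.4.
Round up to the next whole participant.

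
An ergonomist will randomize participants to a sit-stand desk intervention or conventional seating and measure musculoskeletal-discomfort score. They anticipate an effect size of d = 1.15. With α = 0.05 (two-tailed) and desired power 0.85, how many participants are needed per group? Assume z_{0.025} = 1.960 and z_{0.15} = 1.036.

n = 14 per group

For two independent groups with equal n: n = 2·((z_{α/2} + z_β) / d)².
z_{α/2} + z_β = 1.960 + 1.036 = 2.996.
n = 2 × (2.996 / 1.15)² = 2 × 2.605² = 2 × 6.79 = 13.6.
Round up to the next whole participant.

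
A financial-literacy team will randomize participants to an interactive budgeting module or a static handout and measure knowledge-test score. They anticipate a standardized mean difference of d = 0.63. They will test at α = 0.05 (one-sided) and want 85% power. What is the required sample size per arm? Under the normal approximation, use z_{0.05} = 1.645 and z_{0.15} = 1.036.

n = 37 per group

For two independent groups with equal n: n = 2·((z_{α} + z_β) / d)².
z_{α} + z_β = 1.645 + 1.036 = 2.681.
n = 2 × (2.681 / 0.63)² = 2 × 4.256² = 2 × 18.11 = 36.2.
Round up to the next whole participant.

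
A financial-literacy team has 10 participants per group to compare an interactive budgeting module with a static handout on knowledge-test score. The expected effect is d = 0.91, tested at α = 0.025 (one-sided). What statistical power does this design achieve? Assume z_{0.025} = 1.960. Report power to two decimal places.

For two equal groups, power = Φ(d·√(n/2) − z_{α}).
d·√(n/2) = 0.91 × √(10/2) = 0.91 × 2.236 = 2.035.
z_β = 2.035 − 1.960 = 0.075.
Power = Φ(0.075) = 0.530.

power ≈ 0.53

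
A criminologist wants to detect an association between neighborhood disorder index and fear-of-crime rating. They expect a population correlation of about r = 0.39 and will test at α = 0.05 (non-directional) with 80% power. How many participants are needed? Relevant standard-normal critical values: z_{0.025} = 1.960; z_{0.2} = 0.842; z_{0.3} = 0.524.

Fisher's z: C = ½·ln((1+r)/(1−r)) = ½·ln(2.2787) = 0.4118.
n = ((z_{α/2} + z_β)/C)² + 3.
(1.960 + 0.842) / 0.4118 = 2.802 / 0.4118 = 6.804.
n = 6.804² + 3 = 46.30 + 3 = 49.3.
Round up.

n = 50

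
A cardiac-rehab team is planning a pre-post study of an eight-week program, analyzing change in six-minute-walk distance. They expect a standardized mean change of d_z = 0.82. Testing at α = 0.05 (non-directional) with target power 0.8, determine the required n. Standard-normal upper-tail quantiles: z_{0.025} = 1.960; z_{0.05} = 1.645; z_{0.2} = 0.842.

n = 12 pairs

For a paired (one-sample on differences) test: n = ((z_{α/2} + z_β) / d)².
z_{α/2} + z_β = 1.960 + 0.842 = 2.802.
n = (2.802 / 0.82)² = 3.417² = 11.68.
Round up.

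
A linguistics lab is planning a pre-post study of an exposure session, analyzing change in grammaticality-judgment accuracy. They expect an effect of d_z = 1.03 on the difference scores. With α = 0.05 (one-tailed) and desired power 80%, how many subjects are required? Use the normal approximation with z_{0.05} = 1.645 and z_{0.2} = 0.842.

n = 6 pairs

For a paired (one-sample on differences) test: n = ((z_{α} + z_β) / d)².
z_{α} + z_β = 1.645 + 0.842 = 2.487.
n = (2.487 / 1.03)² = 2.415² = 5.83.
Round up.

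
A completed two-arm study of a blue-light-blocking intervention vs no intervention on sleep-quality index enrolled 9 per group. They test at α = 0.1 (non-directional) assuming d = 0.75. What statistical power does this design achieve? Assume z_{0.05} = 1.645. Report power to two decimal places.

For two equal groups, power = Φ(d·√(n/2) − z_{α/2}).
d·√(n/2) = 0.75 × √(9/2) = 0.75 × 2.121 = 1.591.
z_β = 1.591 − 1.645 = -0.054.
Power = Φ(-0.054) = 0.478.

power ≈ 0.48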